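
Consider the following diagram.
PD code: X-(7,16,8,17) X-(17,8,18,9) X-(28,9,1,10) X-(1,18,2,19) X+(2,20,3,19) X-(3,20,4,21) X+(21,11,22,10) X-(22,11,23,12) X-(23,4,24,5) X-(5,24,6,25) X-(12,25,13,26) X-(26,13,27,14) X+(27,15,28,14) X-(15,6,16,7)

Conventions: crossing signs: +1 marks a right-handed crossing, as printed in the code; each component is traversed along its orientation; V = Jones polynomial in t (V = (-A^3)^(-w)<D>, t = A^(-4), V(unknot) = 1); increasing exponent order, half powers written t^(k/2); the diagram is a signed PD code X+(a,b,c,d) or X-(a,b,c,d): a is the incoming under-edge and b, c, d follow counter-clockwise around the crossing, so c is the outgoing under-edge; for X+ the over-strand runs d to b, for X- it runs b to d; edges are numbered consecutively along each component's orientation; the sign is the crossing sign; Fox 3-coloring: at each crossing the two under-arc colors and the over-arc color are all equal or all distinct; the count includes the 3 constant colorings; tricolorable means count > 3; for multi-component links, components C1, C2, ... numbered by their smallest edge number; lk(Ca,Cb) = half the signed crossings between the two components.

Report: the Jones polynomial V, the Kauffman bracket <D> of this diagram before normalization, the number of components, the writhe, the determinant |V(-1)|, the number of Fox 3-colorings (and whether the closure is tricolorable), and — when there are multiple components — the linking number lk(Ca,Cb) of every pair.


V(t) = -t^-8 + t^-5 + t^-3
bracket: A^-12 + A^-4 - A^8, w = -8
1 component, writhe -8, over 14 crossings
det 3, colorings 9 of 3^14 — tricolorable
observation: V spans 5 powers of t: at least 5 crossings in any diagram


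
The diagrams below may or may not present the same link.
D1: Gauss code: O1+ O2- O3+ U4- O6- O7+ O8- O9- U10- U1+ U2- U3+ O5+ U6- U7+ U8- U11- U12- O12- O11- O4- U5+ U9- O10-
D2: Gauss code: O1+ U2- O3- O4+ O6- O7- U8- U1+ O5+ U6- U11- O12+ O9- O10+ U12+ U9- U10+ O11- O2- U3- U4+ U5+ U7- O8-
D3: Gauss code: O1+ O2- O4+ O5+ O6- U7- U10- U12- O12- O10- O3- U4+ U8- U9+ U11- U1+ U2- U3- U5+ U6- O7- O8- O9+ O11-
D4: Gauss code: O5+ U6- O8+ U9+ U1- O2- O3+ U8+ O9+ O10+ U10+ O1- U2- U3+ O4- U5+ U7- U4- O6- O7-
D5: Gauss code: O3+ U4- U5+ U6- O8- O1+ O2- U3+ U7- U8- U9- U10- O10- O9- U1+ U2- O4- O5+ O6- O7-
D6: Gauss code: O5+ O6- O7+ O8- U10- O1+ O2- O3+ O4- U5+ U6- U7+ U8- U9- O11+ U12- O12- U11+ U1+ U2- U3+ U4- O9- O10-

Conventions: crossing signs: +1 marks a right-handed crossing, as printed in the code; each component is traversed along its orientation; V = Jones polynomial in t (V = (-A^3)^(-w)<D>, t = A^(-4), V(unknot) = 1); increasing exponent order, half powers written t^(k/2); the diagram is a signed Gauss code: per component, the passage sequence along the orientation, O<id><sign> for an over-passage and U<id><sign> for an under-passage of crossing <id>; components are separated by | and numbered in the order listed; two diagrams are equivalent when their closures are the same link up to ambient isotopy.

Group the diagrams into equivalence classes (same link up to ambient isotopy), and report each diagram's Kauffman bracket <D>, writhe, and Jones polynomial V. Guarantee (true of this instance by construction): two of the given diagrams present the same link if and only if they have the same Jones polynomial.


equivalence classes: {D1, D2, D3, D4, D5, D6}
D1 (bracket A^-12; 12 crossings at w = -4): V = 1
V(D2) = 1  (w -2, c 12, <D> = A^-6)
V(D3) = 1  (w -4, c 12, <D> = A^-12)
D4 (bracket 1; 10 crossings at w = 0): V = 1
V(D5) = 1  (w -4, c 10, <D> = A^-12)
V(D6) = 1  [12 crossings, <D> = A^-6, w = -2]
key observation: all 6 diagrams share one V(t), hence one class


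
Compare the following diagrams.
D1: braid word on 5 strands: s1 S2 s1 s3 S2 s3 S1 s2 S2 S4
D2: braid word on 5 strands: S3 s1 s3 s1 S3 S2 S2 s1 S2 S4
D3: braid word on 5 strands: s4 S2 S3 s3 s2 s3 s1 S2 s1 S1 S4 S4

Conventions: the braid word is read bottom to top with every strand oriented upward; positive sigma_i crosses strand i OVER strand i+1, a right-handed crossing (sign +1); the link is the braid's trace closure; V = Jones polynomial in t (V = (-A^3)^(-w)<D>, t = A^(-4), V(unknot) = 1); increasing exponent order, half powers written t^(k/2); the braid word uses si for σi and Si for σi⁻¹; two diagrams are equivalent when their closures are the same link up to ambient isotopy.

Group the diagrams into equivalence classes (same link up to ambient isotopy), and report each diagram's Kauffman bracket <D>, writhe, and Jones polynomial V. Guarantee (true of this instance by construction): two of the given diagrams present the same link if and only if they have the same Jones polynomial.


classes: {D1} | {D2} | {D3}
V(D1) = t^-2 - t^-1 + 1 - t + t^2  [10 crossings, <D> = A^-8 - A^-4 + 1 - A^4 + A^8, w = 0]
V(D2) = -t^-3 + 2t^-2 - 2t^-1 + 3 - 2t + 2t^2 - t^3  (w -2, c 10, <D> = -A^-18 + 2A^-14 - 2A^-10 + 3A^-6 - 2A^-2 + 2A^2 - A^6)
V(D3) = 1  (w 0, c 12, <D> = 1)
insight: 3 values of V(t) split the 3 diagrams


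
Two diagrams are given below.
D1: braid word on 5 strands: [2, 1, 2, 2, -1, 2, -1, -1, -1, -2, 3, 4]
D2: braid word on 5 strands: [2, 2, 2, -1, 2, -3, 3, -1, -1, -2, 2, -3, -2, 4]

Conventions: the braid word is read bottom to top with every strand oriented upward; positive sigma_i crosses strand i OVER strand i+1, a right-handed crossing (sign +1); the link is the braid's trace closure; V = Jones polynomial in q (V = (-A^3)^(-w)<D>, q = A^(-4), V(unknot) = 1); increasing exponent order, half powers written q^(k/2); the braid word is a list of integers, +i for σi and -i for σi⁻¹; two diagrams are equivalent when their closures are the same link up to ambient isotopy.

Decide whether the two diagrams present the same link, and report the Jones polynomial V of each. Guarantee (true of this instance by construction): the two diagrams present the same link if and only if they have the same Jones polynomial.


same link: yes
V(D1) = -q^-3 + 2q^-2 - 2q^-1 + 3 - 2q + 2q^2 - q^3  [12 crossings, <D> = -A^-6 + 2A^-2 - 2A^2 + 3A^6 - 2A^10 + 2A^14 - A^18, w = +2]
V(D2) = -q^-3 + 2q^-2 - 2q^-1 + 3 - 2q + 2q^2 - q^3  (w 0, c 14, <D> = -A^-12 + 2A^-8 - 2A^-4 + 3 - 2A^4 + 2A^8 - A^12)
note: Markov moves rewrite D1 (12 crossings) into D2 (14)


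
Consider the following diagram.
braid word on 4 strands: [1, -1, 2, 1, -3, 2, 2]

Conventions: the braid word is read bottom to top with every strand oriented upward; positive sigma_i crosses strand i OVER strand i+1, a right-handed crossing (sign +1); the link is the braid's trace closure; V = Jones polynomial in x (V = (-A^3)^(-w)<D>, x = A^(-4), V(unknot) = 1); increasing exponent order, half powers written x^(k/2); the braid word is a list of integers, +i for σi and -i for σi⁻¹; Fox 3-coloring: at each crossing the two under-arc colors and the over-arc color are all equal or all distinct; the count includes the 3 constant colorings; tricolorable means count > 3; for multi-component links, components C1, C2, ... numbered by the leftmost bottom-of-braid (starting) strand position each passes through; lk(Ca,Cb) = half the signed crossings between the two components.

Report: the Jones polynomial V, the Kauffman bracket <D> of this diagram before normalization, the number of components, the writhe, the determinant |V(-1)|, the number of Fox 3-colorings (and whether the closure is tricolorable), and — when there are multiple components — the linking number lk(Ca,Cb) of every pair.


V = x + x^3 - x^4
<D> = A^-7 - A^-3 - A^5 (w = +3)
1 component over 7 crossings, w = +3
9 Fox colorings among 3^7, |V(-1)| = 3: tricolorable
why: det 3 = |V(-1)|; divisible by 3, so tricolorable


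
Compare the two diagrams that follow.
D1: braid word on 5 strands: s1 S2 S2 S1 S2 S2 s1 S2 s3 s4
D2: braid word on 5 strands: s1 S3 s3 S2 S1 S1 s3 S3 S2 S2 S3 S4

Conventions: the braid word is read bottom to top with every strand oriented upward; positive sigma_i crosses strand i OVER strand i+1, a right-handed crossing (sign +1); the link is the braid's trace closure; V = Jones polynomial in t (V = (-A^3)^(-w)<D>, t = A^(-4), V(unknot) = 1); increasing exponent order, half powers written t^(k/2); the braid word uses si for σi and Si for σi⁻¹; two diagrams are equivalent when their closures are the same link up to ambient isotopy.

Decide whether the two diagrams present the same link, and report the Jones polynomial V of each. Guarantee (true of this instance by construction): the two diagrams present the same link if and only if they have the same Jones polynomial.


same link: yes
V(D1) = -t^-6 + t^-5 - t^-4 + 2t^-3 - t^-2 + t^-1  [10 crossings, <D> = A^-2 - A^2 + 2A^6 - A^10 + A^14 - A^18, w = -2]
V(D2) = -t^-6 + t^-5 - t^-4 + 2t^-3 - t^-2 + t^-1  [12 crossings, <D> = A^-14 - A^-10 + 2A^-6 - A^-2 + A^2 - A^6, w = -6]
insight: from 10 to 12 crossings by R-moves: one link, two diagrams


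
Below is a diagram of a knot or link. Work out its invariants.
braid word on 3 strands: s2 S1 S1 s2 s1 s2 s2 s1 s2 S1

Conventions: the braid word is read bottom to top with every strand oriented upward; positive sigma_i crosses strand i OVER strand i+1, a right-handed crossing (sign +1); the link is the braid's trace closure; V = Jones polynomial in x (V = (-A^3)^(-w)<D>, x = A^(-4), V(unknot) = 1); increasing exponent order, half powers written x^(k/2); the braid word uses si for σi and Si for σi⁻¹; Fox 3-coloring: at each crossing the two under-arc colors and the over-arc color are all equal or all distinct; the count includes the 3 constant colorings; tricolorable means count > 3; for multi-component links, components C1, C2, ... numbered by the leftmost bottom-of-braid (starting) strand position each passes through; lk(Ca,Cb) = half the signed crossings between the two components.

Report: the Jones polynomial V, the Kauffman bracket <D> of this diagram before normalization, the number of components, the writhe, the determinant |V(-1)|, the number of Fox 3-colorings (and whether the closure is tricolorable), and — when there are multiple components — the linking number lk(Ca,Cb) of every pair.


Jones polynomial: V(x) = x - x^2 + 2x^3 - x^4 + x^5 - x^6
<D> = -A^-12 + A^-8 - A^-4 + 2 - A^4 + A^8; writhe +4
components 1, writhe +4 (10 crossings)
3-colorings: 3 of 3^10, det 7 — not tricolorable
note: w = +4 shifts under R1 moves; the (-A^3)^(-4) factor cancels that in V


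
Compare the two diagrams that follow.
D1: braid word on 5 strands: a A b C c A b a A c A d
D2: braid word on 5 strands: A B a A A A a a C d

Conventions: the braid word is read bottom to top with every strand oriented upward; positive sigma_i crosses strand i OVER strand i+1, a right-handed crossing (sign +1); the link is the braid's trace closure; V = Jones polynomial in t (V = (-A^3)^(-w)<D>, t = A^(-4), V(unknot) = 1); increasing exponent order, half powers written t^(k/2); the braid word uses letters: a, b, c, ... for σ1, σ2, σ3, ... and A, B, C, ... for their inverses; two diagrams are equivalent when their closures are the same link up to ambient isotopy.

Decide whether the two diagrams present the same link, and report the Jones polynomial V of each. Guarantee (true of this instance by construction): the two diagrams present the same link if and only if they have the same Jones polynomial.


same link: no
V(D1) = t^-2 - t^-1 + 1 - t + t^2  [12 crossings, <D> = A^-2 - A^2 + A^6 - A^10 + A^14, w = +2]
D2 (bracket A^-6; 10 crossings at w = -2): V = 1
note: V(t) takes 2 values over 2 diagrams, fixing the grouping


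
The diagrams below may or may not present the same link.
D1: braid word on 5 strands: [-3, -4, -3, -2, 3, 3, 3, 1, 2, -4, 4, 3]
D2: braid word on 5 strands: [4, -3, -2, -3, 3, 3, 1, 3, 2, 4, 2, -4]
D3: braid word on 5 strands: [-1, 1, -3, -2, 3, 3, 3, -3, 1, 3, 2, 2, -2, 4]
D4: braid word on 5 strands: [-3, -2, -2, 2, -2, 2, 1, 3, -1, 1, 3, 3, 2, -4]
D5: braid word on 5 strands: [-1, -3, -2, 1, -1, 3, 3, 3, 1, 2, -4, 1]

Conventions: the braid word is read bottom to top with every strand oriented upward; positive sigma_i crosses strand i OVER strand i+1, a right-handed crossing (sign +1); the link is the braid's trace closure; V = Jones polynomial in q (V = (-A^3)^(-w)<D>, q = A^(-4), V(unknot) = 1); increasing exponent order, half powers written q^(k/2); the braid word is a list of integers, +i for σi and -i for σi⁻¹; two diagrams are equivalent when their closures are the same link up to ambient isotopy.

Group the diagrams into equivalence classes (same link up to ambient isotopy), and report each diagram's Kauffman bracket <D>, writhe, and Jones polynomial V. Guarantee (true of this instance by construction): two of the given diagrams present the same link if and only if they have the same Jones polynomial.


classes: {D1, D2, D3, D4, D5}
V(D1) = q + q^3 - q^4  [12 crossings, <D> = -A^-10 + A^-6 + A^2, w = +2]
V(D2) = q + q^3 - q^4  (w +4, c 12, <D> = -A^-4 + 1 + A^8)
V(D3) = q + q^3 - q^4  [14 crossings, <D> = -A^-4 + 1 + A^8, w = +4]
V(D4) = q + q^3 - q^4  (w +2, c 14, <D> = -A^-10 + A^-6 + A^2)
V(D5) = q + q^3 - q^4  [12 crossings, <D> = -A^-10 + A^-6 + A^2, w = +2]
insight: all 5 diagrams share one V(q), hence one class


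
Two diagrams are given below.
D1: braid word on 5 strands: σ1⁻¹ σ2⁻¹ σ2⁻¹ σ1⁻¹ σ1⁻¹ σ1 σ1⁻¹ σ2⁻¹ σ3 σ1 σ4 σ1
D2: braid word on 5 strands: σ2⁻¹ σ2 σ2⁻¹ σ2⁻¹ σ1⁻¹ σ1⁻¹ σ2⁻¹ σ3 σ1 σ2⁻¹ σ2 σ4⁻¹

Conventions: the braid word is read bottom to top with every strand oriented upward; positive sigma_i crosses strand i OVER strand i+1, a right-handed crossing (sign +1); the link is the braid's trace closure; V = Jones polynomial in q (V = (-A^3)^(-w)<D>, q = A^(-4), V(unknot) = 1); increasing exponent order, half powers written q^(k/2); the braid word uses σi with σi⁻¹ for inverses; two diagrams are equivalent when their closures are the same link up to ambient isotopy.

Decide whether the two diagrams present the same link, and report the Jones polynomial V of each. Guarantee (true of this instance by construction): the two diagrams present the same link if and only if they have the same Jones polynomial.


equivalent: yes
D1 (bracket A^-2 - A^2 + 2A^6 - A^10 + A^14 - A^18; 12 crossings at w = -2): V = -q^-6 + q^-5 - q^-4 + 2q^-3 - q^-2 + q^-1
D2 (bracket A^-8 - A^-4 + 2 - A^4 + A^8 - A^12; 12 crossings at w = -4): V = -q^-6 + q^-5 - q^-4 + 2q^-3 - q^-2 + q^-1
key observation: all 2 diagrams share one V(q), hence one class


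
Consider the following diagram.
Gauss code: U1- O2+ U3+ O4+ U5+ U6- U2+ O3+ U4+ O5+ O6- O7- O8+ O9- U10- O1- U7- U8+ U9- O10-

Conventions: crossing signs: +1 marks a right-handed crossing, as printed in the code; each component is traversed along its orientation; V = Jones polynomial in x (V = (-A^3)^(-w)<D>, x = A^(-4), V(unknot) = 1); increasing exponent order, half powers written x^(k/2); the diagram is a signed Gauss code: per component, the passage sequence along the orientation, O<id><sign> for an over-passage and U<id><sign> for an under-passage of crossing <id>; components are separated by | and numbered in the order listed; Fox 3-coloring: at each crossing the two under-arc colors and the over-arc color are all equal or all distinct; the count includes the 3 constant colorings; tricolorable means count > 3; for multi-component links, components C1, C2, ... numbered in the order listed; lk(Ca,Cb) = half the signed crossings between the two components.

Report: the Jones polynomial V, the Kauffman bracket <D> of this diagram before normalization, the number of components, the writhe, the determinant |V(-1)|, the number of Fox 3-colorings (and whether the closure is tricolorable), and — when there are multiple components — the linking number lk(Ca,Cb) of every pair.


V = -x^-3 + x^-2 - x^-1 + 3 - x + x^2 - x^3
<D> = -A^-12 + A^-8 - A^-4 + 3 - A^4 + A^8 - A^12 (w = 0)
1 component over 10 crossings, w = 0
27 Fox colorings among 3^10, |V(-1)| = 9: tricolorable
why: |V(-1)| = 9: so tricolorable, since 3 divides 9


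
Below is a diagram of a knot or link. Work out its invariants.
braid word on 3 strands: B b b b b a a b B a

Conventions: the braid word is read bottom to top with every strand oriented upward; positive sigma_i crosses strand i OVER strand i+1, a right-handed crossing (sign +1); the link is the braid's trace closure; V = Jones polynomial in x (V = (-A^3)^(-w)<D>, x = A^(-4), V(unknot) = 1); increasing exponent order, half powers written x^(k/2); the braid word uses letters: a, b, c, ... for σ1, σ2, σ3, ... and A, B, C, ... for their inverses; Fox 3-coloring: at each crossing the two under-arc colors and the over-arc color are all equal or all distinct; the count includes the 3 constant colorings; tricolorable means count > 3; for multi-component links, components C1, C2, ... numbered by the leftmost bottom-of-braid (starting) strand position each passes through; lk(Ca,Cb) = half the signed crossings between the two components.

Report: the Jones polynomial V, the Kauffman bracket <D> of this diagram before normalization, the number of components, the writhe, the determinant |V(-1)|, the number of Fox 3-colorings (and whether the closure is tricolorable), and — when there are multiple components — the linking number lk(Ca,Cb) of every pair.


V = x^2 + 2x^4 - 2x^5 + x^6 - 2x^7 + x^8
<D> = A^-14 - 2A^-10 + A^-6 - 2A^-2 + 2A^2 + A^10 (w = +6)
1 component over 10 crossings, w = +6
27 Fox colorings among 3^10, |V(-1)| = 9: tricolorable
why: w = +6 (over 10 crossings) is diagram-only; (-A^3)^(-6) removes it from V


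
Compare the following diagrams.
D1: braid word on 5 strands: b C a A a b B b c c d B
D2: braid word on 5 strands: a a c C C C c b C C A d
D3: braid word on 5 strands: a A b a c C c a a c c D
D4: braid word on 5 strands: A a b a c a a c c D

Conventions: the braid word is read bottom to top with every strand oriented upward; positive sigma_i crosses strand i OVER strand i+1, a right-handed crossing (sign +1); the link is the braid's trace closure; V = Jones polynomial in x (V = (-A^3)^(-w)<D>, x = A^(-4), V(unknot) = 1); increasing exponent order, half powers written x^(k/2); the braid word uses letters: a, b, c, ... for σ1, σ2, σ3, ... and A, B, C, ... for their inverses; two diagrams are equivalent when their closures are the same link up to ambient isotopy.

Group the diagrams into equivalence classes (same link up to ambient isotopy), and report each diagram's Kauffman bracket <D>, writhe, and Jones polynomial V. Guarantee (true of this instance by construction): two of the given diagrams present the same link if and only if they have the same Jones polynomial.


classes: {D1} | {D2} | {D3, D4}
V(D1) = 1  [12 crossings, <D> = A^12, w = +4]
V(D2) = -x^-4 + x^-3 + x^-1  (w 0, c 12, <D> = A^4 + A^12 - A^16)
V(D3) = x^2 + 2x^4 - 2x^5 + x^6 - 2x^7 + x^8  [12 crossings, <D> = A^-14 - 2A^-10 + A^-6 - 2A^-2 + 2A^2 + A^10, w = +6]
V(D4) = x^2 + 2x^4 - 2x^5 + x^6 - 2x^7 + x^8  (w +6, c 10, <D> = A^-14 - 2A^-10 + A^-6 - 2A^-2 + 2A^2 + A^10)
note: V(x) takes 3 values over 4 diagrams, fixing the grouping


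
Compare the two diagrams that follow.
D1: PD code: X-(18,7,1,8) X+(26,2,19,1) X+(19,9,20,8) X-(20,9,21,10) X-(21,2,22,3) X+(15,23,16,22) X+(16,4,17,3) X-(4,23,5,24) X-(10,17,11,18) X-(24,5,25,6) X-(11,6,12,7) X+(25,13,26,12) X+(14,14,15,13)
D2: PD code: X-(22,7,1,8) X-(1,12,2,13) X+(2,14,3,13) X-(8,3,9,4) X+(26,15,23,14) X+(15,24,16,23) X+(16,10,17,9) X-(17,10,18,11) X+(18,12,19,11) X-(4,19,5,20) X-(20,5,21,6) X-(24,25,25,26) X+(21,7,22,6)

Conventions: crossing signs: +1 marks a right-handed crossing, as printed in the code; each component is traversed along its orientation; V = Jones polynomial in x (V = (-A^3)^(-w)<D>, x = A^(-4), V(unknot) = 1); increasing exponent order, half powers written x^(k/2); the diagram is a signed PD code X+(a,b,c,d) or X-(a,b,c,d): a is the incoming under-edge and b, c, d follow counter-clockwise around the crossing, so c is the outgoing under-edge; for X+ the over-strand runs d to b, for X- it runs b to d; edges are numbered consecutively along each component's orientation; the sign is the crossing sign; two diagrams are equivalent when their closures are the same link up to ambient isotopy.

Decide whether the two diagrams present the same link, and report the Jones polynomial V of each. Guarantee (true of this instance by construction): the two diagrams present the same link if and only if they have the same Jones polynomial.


equivalent: no
D1 (bracket A^-9 - A^-5 + 2A^-1 - A^3 + 2A^7 - A^11; 13 crossings at w = -1): V = x^(-7/2) - 2x^(-5/2) + x^(-3/2) - 2x^(-1/2) + x^(1/2) - x^(3/2)
D2 (bracket A^-9 + 2A^-1 - A^3 + A^7 - A^11; 13 crossings at w = -1): V = x^(-7/2) - x^(-5/2) + x^(-3/2) - 2x^(-1/2) - x^(3/2)
key observation: 2 classes among 2 diagrams; unequal V(x) rules out equality


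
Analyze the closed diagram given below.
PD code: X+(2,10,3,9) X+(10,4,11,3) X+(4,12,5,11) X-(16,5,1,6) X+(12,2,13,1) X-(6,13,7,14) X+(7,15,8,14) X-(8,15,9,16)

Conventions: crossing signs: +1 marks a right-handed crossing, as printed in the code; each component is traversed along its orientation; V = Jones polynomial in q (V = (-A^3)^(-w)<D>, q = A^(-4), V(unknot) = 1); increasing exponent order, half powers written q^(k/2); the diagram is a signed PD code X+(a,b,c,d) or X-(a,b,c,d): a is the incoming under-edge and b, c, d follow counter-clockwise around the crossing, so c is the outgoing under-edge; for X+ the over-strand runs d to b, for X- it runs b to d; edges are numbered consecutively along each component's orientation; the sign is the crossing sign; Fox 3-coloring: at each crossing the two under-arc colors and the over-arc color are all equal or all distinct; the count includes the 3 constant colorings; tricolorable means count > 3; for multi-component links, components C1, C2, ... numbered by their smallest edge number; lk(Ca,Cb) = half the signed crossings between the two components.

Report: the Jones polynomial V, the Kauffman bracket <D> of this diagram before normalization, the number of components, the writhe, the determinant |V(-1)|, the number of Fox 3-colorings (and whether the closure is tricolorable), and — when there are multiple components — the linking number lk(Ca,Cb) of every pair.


V(q) = q^-1 - 1 + 2q - 2q^2 + 2q^3 - 2q^4 + q^5
bracket: A^-14 - 2A^-10 + 2A^-6 - 2A^-2 + 2A^2 - A^6 + A^10, w = +2
1 component, writhe +2, over 8 crossings
det 11, colorings 3 of 3^8 — not tricolorable
observation: det 11 = |V(-1)|; not divisible by 3, so not tricolorable


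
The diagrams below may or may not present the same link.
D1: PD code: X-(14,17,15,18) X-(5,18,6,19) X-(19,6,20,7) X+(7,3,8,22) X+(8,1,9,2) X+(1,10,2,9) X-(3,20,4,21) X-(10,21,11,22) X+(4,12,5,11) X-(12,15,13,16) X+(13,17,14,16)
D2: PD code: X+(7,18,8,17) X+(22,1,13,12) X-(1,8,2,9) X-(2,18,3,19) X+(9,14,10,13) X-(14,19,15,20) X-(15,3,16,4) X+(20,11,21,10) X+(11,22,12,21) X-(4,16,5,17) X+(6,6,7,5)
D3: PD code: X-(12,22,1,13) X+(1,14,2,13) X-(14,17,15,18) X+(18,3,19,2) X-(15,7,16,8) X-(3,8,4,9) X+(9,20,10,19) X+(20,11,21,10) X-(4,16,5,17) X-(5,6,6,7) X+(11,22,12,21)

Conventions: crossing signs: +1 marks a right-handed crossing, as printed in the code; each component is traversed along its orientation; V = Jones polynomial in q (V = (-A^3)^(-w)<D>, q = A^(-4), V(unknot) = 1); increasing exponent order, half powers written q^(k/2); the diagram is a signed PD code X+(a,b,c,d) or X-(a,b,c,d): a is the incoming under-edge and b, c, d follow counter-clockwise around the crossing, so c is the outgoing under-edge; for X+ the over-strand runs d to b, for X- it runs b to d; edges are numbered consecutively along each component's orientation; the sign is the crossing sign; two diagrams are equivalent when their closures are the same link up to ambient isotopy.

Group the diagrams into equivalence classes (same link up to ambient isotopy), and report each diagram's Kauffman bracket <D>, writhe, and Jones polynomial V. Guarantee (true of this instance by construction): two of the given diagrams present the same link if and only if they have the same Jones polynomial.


classes: {D1} | {D2, D3}
V(D1) = -q^(1/2) - q^(5/2)  [11 crossings, <D> = A^-13 + A^-5, w = -1]
D2 (bracket A^-15 - 2A^-11 + 3A^-7 - 3A^-3 + 4A - 2A^5 + 2A^9 - A^13; 11 crossings at w = +1): V = q^(-5/2) - 2q^(-3/2) + 2q^(-1/2) - 4q^(1/2) + 3q^(3/2) - 3q^(5/2) + 2q^(7/2) - q^(9/2)
D3 (bracket A^-21 - 2A^-17 + 3A^-13 - 3A^-9 + 4A^-5 - 2A^-1 + 2A^3 - A^7; 11 crossings at w = -1): V = q^(-5/2) - 2q^(-3/2) + 2q^(-1/2) - 4q^(1/2) + 3q^(3/2) - 3q^(5/2) + 2q^(7/2) - q^(9/2)
note: V(q) takes 2 values over 3 diagrams, fixing the grouping


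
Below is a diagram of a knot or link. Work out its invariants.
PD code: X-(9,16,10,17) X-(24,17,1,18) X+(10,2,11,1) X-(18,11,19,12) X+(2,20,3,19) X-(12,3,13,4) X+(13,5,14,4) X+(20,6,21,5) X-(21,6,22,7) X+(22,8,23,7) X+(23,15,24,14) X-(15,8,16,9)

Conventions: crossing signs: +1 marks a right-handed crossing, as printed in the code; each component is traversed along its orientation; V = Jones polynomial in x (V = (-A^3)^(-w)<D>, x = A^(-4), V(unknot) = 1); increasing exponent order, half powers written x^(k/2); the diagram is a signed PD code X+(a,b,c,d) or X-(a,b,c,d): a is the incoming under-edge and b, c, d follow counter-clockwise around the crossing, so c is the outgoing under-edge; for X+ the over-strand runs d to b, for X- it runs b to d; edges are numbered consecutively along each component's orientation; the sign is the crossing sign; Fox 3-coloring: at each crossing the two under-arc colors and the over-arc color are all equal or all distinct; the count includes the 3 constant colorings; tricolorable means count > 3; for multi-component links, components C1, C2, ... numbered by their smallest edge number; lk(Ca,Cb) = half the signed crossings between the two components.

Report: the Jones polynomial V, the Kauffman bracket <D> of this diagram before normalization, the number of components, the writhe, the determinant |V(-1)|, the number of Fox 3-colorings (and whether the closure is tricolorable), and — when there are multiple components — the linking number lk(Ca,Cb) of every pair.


V = -x^-3 + 2x^-2 - 2x^-1 + 3 - 2x + 2x^2 - x^3
<D> = -A^-12 + 2A^-8 - 2A^-4 + 3 - 2A^4 + 2A^8 - A^12 (w = 0)
1 component over 12 crossings, w = 0
3 Fox colorings among 3^12, |V(-1)| = 13: not tricolorable
why: w = 0 shifts under R1 moves; the (-A^3)^(0) factor cancels that in V


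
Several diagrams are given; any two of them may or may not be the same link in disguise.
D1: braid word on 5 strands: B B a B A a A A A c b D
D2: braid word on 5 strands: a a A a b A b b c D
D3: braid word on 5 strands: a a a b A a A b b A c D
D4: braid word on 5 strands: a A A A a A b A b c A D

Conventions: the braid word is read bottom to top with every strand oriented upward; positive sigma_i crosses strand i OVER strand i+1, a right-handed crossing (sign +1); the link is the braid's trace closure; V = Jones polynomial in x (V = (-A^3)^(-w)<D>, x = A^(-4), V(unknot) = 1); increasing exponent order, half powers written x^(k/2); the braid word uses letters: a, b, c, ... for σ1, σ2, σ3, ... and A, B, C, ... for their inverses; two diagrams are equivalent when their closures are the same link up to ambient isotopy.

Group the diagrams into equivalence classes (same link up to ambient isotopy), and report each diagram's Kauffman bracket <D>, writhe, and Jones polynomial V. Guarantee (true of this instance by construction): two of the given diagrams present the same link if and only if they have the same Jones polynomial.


classes: {D1} | {D2, D3} | {D4}
V(D1) = -x^-6 + x^-5 - x^-4 + 2x^-3 - x^-2 + x^-1  [12 crossings, <D> = A^-8 - A^-4 + 2 - A^4 + A^8 - A^12, w = -4]
V(D2) = x - x^2 + 2x^3 - x^4 + x^5 - x^6  [10 crossings, <D> = -A^-12 + A^-8 - A^-4 + 2 - A^4 + A^8, w = +4]
V(D3) = x - x^2 + 2x^3 - x^4 + x^5 - x^6  [12 crossings, <D> = -A^-12 + A^-8 - A^-4 + 2 - A^4 + A^8, w = +4]
V(D4) = x^-5 - 2x^-4 + 2x^-3 - 2x^-2 + 2x^-1 - 1 + x  (w -2, c 12, <D> = A^-10 - A^-6 + 2A^-2 - 2A^2 + 2A^6 - 2A^10 + A^14)
note: 3 classes among 4 diagrams; unequal V(x) rules out equality


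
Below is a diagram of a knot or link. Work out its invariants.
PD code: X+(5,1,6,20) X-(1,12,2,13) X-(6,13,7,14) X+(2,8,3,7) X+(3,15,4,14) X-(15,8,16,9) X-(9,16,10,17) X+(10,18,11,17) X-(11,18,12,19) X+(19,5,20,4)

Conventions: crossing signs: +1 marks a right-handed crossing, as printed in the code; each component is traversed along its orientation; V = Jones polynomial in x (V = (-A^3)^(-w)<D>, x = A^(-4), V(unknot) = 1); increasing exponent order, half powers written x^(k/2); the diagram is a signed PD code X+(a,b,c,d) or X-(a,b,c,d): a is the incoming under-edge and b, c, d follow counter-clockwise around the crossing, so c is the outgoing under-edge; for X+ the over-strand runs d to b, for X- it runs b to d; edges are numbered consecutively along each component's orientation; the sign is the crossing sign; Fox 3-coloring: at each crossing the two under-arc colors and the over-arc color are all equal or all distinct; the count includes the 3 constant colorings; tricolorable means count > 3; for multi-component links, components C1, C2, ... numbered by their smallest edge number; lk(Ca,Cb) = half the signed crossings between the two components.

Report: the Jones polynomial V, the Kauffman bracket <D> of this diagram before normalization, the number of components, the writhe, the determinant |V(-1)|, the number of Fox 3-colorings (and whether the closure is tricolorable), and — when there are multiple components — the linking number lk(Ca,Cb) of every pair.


Jones polynomial: V(x) = -x^-3 + x^-2 - x^-1 + 3 - x + x^2 - x^3
<D> = -A^-12 + A^-8 - A^-4 + 3 - A^4 + A^8 - A^12; writhe 0
components 1, writhe 0 (10 crossings)
3-colorings: 27 of 3^10, det 9 — tricolorable
note: |V(-1)| = 9: so tricolorable, since 3 divides 9


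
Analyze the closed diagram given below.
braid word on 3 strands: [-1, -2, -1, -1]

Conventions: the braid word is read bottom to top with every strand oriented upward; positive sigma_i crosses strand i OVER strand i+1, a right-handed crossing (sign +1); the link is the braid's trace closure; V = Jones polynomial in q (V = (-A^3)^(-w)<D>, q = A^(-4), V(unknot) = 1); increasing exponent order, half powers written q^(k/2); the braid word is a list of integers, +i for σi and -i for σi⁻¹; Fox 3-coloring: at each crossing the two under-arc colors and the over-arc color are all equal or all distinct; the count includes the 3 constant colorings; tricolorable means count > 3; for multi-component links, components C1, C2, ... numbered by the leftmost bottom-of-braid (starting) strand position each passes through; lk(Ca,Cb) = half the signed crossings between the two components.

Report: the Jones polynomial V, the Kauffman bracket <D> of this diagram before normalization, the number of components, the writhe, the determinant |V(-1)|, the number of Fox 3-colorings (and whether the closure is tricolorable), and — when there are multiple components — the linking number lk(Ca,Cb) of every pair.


Jones polynomial: V(q) = -q^-4 + q^-3 + q^-1
<D> = A^-8 + 1 - A^4; writhe -4
components 1, writhe -4 (4 crossings)
3-colorings: 9 of 3^4, det 3 — tricolorable
note: w = -4 (over 4 crossings) is diagram-only; (-A^3)^(4) removes it from V


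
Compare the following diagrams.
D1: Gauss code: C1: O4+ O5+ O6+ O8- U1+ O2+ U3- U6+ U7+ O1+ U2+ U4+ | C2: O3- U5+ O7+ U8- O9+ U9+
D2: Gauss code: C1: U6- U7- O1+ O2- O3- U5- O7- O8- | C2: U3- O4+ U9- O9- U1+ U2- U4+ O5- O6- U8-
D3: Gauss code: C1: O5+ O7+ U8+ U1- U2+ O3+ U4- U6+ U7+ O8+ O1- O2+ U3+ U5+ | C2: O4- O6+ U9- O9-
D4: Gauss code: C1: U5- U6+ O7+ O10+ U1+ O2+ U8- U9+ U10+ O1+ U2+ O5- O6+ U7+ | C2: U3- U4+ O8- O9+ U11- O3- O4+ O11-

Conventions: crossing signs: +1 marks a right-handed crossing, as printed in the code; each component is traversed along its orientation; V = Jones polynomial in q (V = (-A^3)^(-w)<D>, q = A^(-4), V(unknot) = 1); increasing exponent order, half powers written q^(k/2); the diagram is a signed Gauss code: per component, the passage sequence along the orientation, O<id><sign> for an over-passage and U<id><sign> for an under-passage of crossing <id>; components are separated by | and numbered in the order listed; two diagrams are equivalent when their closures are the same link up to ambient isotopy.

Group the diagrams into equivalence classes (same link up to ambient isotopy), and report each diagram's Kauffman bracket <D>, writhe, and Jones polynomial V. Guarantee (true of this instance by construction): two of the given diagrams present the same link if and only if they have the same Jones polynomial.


equivalence classes: {D1, D3, D4} | {D2}
D1 (bracket -A^-3 + A^5 + A^9 + A^13; 9 crossings at w = +5): V = -q^(1/2) - q^(3/2) - q^(5/2) + q^(9/2)
V(D2) = -q^(-11/2) + q^(-9/2) - q^(-7/2) - q^(-3/2)  [9 crossings, <D> = A^-9 + A^-1 - A^3 + A^7, w = -5]
V(D3) = -q^(1/2) - q^(3/2) - q^(5/2) + q^(9/2)  [9 crossings, <D> = -A^-9 + A^-1 + A^3 + A^7, w = +3]
D4 (bracket -A^-9 + A^-1 + A^3 + A^7; 11 crossings at w = +3): V = -q^(1/2) - q^(3/2) - q^(5/2) + q^(9/2)
observation: comparing 4 Jones polynomials yields 2 groups


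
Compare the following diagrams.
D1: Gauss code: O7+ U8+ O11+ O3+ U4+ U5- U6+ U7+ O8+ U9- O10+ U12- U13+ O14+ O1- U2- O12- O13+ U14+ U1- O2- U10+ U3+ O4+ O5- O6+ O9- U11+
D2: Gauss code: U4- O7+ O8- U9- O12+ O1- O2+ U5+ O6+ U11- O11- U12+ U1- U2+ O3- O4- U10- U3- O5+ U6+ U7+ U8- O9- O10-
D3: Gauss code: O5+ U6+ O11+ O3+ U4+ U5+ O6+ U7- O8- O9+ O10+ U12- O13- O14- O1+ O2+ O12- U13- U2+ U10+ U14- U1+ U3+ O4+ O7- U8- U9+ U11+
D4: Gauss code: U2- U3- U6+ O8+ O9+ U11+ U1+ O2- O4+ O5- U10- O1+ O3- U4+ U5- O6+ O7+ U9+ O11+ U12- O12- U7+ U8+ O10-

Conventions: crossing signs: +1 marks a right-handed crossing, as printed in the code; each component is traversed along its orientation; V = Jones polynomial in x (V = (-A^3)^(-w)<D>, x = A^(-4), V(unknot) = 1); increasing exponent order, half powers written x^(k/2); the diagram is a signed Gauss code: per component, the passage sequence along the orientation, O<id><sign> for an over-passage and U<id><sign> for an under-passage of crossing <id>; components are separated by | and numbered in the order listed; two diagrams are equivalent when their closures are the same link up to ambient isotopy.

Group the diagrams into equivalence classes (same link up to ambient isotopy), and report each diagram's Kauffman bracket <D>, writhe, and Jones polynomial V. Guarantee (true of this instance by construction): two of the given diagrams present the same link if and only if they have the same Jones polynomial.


grouping into links: {D1, D3} | {D2} | {D4}
V(D1) = x - x^2 + 2x^3 - x^4 + x^5 - x^6  (w +4, c 14, <D> = -A^-12 + A^-8 - A^-4 + 2 - A^4 + A^8)
D2 (bracket -A^-18 + 2A^-14 - 2A^-10 + 3A^-6 - 2A^-2 + 2A^2 - A^6; 12 crossings at w = -2): V = -x^-3 + 2x^-2 - 2x^-1 + 3 - 2x + 2x^2 - x^3
V(D3) = x - x^2 + 2x^3 - x^4 + x^5 - x^6  [14 crossings, <D> = -A^-12 + A^-8 - A^-4 + 2 - A^4 + A^8, w = +4]
D4 (bracket A^-14 - 2A^-10 + 2A^-6 - 2A^-2 + 2A^2 - A^6 + A^10; 12 crossings at w = +2): V = x^-1 - 1 + 2x - 2x^2 + 2x^3 - 2x^4 + x^5
key observation: 3 values of V(x) split the 4 diagrams


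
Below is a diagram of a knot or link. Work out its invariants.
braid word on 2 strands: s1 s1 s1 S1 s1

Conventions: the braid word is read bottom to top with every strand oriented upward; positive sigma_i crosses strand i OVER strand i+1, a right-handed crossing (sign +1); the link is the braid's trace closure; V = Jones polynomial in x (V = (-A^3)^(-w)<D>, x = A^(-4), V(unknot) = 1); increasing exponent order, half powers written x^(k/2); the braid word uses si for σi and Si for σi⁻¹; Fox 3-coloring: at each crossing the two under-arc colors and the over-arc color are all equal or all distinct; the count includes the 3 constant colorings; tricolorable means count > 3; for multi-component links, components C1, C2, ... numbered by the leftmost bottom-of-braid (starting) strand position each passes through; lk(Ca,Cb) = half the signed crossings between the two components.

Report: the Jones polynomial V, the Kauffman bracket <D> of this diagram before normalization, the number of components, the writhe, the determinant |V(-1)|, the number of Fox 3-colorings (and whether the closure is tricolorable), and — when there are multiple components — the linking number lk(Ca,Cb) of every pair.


V = x + x^3 - x^4
<D> = A^-7 - A^-3 - A^5 (w = +3)
1 component over 5 crossings, w = +3
9 Fox colorings among 3^5, |V(-1)| = 3: tricolorable
why: free reduction leaves σ1 σ1 σ1 of the original 5 letters


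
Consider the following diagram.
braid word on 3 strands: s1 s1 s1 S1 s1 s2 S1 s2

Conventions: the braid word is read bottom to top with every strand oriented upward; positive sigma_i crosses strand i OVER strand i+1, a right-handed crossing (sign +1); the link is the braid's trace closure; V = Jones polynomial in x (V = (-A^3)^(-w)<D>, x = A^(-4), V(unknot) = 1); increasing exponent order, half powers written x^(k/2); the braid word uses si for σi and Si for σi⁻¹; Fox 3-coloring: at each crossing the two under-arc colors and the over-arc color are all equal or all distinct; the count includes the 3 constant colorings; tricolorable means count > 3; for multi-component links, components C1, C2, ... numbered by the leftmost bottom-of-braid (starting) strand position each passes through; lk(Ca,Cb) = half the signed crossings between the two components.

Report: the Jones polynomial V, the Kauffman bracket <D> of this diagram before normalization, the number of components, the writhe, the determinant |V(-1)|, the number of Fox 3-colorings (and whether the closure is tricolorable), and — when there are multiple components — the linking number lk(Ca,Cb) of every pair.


V = x - x^2 + 2x^3 - x^4 + x^5 - x^6
<D> = -A^-12 + A^-8 - A^-4 + 2 - A^4 + A^8 (w = +4)
1 component over 8 crossings, w = +4
3 Fox colorings among 3^8, |V(-1)| = 7: not tricolorable
why: the span of V is 5, forcing >= 5 crossings in any diagram


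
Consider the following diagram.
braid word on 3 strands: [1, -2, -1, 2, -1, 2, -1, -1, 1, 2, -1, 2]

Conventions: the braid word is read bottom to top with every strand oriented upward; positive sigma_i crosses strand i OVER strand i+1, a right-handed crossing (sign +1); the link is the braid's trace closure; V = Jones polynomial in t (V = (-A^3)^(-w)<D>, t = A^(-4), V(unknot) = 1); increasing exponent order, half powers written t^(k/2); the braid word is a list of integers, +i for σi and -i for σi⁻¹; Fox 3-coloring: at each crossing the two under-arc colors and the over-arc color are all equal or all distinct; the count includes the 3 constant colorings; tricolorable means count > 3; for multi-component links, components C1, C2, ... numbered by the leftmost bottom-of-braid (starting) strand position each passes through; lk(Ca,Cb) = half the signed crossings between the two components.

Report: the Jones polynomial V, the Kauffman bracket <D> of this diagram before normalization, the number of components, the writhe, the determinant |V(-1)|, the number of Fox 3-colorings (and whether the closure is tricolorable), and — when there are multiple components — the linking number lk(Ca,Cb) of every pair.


V = t^-4 - 3t^-3 + 5t^-2 - 6t^-1 + 7 - 6t + 5t^2 - 3t^3 + t^4
<D> = A^-16 - 3A^-12 + 5A^-8 - 6A^-4 + 7 - 6A^4 + 5A^8 - 3A^12 + A^16 (w = 0)
1 component over 12 crossings, w = 0
3 Fox colorings among 3^12, |V(-1)| = 37: not tricolorable
why: det 37 = |V(-1)|; not divisible by 3, so not tricolorable


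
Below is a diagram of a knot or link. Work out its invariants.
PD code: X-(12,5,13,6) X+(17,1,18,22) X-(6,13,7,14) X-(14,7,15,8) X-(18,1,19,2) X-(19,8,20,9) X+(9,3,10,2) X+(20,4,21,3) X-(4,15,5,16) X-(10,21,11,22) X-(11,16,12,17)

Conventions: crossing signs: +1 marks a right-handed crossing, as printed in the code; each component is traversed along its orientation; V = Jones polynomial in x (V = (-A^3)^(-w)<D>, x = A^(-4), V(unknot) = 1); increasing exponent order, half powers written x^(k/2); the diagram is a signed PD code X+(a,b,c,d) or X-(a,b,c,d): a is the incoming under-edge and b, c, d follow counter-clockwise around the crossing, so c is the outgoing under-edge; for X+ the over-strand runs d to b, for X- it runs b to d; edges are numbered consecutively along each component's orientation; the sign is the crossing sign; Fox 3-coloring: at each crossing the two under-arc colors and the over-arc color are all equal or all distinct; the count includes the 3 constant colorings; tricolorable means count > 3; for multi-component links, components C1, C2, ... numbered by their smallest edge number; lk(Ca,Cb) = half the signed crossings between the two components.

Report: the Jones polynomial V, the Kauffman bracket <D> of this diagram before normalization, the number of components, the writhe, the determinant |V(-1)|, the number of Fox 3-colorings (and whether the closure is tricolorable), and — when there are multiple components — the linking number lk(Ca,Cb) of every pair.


V = -x^-7 + x^-6 - x^-5 + x^-4 + x^-2
<D> = -A^-7 - A + A^5 - A^9 + A^13 (w = -5)
1 component over 11 crossings, w = -5
3 Fox colorings among 3^11, |V(-1)| = 5: not tricolorable
why: w = -5 (over 11 crossings) is diagram-only; (-A^3)^(5) removes it from V
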